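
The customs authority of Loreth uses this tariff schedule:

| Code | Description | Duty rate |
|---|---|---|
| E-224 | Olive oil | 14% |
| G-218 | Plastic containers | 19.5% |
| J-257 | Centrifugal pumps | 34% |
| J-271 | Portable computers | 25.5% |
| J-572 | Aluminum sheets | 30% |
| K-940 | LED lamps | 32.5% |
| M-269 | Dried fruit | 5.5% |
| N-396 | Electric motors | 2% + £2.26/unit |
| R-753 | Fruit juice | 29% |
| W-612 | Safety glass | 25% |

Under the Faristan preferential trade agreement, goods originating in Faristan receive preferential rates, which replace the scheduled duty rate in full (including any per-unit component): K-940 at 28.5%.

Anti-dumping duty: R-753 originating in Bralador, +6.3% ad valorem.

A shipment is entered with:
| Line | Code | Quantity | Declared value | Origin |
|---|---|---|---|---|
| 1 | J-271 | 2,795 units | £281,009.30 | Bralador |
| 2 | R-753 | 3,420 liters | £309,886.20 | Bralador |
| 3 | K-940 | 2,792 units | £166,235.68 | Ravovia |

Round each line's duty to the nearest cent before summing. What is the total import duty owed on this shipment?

Line 1 (J-271, Bralador, 2,795 units, £281,009.30):
Base rate for J-271 is 25.5%.
Duty = £281,009.30 × 25.5% = £71,657.37.
Line 2 (R-753, Bralador, 3,420 liters, £309,886.20):
Base rate for R-753 is 29%.
Additional duty on R-753 from Bralador: +6.3%. Applied ad valorem rate: 29% + 6.3% = 35.3%.
Duty = £309,886.20 × 35.3% = £109,389.83.
Line 3 (K-940, Ravovia, 2,792 units, £166,235.68):
Base rate for K-940 is 32.5%.
K-940 has an FTA preferential rate, but origin Ravovia is not Faristan; base rate stands.
Duty = £166,235.68 × 32.5% = £54,026.60.
Total = £71,657.37 + £109,389.83 + £54,026.60 = £235,073.80.

£235,073.80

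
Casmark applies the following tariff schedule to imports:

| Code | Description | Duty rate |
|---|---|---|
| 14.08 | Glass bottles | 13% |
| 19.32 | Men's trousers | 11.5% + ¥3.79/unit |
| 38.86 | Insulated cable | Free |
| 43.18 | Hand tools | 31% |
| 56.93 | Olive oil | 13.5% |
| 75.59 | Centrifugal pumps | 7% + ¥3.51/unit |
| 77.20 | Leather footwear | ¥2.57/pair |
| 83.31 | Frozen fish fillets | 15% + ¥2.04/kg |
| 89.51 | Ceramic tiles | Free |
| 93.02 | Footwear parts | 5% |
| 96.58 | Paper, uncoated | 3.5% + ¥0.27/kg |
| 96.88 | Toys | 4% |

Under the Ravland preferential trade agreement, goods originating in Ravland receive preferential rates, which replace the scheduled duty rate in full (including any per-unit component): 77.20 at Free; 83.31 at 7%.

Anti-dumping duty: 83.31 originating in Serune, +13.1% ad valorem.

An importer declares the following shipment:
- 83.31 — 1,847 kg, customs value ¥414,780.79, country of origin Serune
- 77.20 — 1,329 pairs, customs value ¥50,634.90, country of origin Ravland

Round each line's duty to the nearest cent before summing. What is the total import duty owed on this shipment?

Line 1 (83.31, Serune, 1,847 kg, ¥414,780.79):
Base rate for 83.31 is 15% + ¥2.04/kg.
83.31 has an FTA preferential rate, but origin Serune is not Ravland; base rate stands.
Additional duty on 83.31 from Serune: +13.1%. Applied ad valorem rate: 15% + 13.1% = 28.1%.
Duty = ¥414,780.79 × 28.1% + 1,847 × ¥2.04 = ¥120,321.28.
Line 2 (77.20, Ravland, 1,329 pairs, ¥50,634.90):
Base rate for 77.20 is ¥2.57/pair.
Origin Ravland qualifies under the Casmark–Ravland agreement and 77.20 is covered: preferential rate Free applies instead.
Duty = ¥50,634.90 × 0% = ¥0.00.
Total = ¥120,321.28 + ¥0.00 = ¥120,321.28.

¥120,321.28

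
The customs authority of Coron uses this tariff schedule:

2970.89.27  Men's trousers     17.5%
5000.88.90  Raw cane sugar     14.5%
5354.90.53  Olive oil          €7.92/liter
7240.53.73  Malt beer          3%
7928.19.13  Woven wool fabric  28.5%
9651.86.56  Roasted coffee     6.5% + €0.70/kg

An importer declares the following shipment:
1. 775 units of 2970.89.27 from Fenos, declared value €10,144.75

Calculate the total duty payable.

€1,775.33

Line 1 (2970.89.27, Fenos, 775 units, €10,144.75):
Base rate for 2970.89.27 is 17.5%.
Duty = €10,144.75 × 17.5% = €1,775.33.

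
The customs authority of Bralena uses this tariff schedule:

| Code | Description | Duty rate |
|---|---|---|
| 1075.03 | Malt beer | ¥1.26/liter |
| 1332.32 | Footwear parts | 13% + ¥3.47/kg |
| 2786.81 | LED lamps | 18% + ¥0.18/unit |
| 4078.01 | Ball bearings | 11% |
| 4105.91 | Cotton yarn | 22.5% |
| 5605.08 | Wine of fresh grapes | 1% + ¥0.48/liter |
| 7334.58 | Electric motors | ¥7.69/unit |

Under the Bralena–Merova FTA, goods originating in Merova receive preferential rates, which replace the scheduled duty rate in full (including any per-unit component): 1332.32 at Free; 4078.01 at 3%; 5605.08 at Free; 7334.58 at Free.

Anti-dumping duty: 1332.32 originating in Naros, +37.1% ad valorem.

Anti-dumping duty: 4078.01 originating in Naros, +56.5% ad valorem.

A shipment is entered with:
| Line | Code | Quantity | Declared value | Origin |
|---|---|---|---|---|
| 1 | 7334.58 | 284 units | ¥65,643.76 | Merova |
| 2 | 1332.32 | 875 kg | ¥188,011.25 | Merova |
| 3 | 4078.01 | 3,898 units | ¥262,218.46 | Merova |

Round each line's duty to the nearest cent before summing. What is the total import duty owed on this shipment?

Line 1 (7334.58, Merova, 284 units, ¥65,643.76):
Base rate for 7334.58 is ¥7.69/unit.
Origin Merova qualifies under the Bralena–Merova agreement and 7334.58 is covered: preferential rate Free applies instead.
Duty = ¥65,643.76 × 0% = ¥0.00.
Line 2 (1332.32, Merova, 875 kg, ¥188,011.25):
Base rate for 1332.32 is 13% + ¥3.47/kg.
Origin Merova qualifies under the Bralena–Merova agreement and 1332.32 is covered: preferential rate Free applies instead.
The additional-duty order on 1332.32 targets Naros, not Merova; it does not apply.
Duty = ¥188,011.25 × 0% = ¥0.00.
Line 3 (4078.01, Merova, 3,898 units, ¥262,218.46):
Base rate for 4078.01 is 11%.
Origin Merova qualifies under the Bralena–Merova agreement and 4078.01 is covered: preferential rate 3% applies instead.
The additional-duty order on 4078.01 targets Naros, not Merova; it does not apply.
Duty = ¥262,218.46 × 3% = ¥7,866.55.
Total = ¥0.00 + ¥0.00 + ¥7,866.55 = ¥7,866.55.

¥7,866.55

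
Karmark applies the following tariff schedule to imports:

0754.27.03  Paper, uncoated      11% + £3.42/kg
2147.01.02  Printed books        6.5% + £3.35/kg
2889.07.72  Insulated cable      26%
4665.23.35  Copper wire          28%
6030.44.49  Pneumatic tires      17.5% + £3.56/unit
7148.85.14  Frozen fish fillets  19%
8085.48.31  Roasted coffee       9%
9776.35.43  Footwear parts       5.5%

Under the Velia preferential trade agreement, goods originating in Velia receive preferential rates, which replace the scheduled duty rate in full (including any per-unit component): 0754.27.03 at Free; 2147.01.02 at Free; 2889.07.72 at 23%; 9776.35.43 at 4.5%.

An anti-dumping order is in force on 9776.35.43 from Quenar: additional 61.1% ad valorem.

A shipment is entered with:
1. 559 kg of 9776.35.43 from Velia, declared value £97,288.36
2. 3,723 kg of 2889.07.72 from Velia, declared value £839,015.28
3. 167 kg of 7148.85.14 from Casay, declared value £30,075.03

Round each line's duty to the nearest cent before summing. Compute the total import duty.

Line 1 (9776.35.43, Velia, 559 kg, £97,288.36):
Base rate for 9776.35.43 is 5.5%.
Origin Velia qualifies under the Karmark–Velia agreement and 9776.35.43 is covered: preferential rate 4.5% applies instead.
The additional-duty order on 9776.35.43 targets Quenar, not Velia; it does not apply.
Duty = £97,288.36 × 4.5% = £4,377.98.
Line 2 (2889.07.72, Velia, 3,723 kg, £839,015.28):
Base rate for 2889.07.72 is 26%.
Origin Velia qualifies under the Karmark–Velia agreement and 2889.07.72 is covered: preferential rate 23% applies instead.
Duty = £839,015.28 × 23% = £192,973.51.
Line 3 (7148.85.14, Casay, 167 kg, £30,075.03):
Base rate for 7148.85.14 is 19%.
Duty = £30,075.03 × 19% = £5,714.26.
Total = £4,377.98 + £192,973.51 + £5,714.26 = £203,065.75.

£203,065.75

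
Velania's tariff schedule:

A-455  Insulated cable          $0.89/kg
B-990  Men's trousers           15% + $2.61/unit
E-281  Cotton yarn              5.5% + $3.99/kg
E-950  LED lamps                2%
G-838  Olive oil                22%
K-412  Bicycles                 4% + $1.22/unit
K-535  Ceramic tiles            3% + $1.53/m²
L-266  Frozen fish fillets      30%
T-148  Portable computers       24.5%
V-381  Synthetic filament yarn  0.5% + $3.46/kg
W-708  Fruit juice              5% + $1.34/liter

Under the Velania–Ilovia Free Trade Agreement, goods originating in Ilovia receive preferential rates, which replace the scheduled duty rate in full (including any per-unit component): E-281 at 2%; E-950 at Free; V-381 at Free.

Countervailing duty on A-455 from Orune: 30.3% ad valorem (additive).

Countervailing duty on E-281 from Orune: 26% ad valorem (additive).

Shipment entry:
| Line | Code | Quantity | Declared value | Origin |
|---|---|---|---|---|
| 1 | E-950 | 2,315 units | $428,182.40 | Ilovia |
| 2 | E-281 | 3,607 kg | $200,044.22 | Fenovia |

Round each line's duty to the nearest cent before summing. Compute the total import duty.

$25,394.36

Line 1 (E-950, Ilovia, 2,315 units, $428,182.40):
Base rate for E-950 is 2%.
Origin Ilovia qualifies under the Velania–Ilovia agreement and E-950 is covered: preferential rate Free applies instead.
Duty = $428,182.40 × 0% = $0.00.
Line 2 (E-281, Fenovia, 3,607 kg, $200,044.22):
Base rate for E-281 is 5.5% + $3.99/kg.
E-281 has an FTA preferential rate, but origin Fenovia is not Ilovia; base rate stands.
The additional-duty order on E-281 targets Orune, not Fenovia; it does not apply.
Duty = $200,044.22 × 5.5% + 3,607 × $3.99 = $25,394.36.
Total = $0.00 + $25,394.36 = $25,394.36.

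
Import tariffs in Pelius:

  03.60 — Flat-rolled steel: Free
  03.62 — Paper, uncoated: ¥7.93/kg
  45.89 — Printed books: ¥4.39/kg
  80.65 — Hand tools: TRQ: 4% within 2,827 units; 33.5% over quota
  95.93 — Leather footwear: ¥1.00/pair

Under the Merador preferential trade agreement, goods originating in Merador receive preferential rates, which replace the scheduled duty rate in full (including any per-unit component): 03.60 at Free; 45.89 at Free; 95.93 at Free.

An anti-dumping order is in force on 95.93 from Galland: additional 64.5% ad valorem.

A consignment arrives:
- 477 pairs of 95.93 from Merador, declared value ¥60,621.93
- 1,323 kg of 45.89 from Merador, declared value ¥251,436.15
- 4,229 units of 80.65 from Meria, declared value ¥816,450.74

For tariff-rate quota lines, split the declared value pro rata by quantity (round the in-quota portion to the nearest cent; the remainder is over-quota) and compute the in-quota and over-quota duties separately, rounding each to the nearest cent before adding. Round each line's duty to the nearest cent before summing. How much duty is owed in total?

Line 1 (95.93, Merador, 477 pairs, ¥60,621.93):
Base rate for 95.93 is ¥1.00/pair.
Origin Merador qualifies under the Pelius–Merador agreement and 95.93 is covered: preferential rate Free applies instead.
The additional-duty order on 95.93 targets Galland, not Merador; it does not apply.
Duty = ¥60,621.93 × 0% = ¥0.00.
Line 2 (45.89, Merador, 1,323 kg, ¥251,436.15):
Base rate for 45.89 is ¥4.39/kg.
Origin Merador qualifies under the Pelius–Merador agreement and 45.89 is covered: preferential rate Free applies instead.
Duty = ¥251,436.15 × 0% = ¥0.00.
Line 3 (80.65, Meria, 4,229 units, ¥816,450.74):
Code 80.65 is under a tariff-rate quota (threshold 2,827 units). In-quota: 2,827 units at 4%; over-quota: 1,402 units at 33.5%.
Pro-rata value split: in-quota = ¥816,450.74 × 2,827/4,229 = ¥545,780.62; over-quota = ¥816,450.74 − ¥545,780.62 = ¥270,670.12.
In-quota duty = ¥545,780.62 × 4% = ¥21,831.22. Over-quota duty = ¥270,670.12 × 33.5% = ¥90,674.49.
Line duty = ¥21,831.22 + ¥90,674.49 = ¥112,505.71.
Total = ¥0.00 + ¥0.00 + ¥112,505.71 = ¥112,505.71.

¥112,505.71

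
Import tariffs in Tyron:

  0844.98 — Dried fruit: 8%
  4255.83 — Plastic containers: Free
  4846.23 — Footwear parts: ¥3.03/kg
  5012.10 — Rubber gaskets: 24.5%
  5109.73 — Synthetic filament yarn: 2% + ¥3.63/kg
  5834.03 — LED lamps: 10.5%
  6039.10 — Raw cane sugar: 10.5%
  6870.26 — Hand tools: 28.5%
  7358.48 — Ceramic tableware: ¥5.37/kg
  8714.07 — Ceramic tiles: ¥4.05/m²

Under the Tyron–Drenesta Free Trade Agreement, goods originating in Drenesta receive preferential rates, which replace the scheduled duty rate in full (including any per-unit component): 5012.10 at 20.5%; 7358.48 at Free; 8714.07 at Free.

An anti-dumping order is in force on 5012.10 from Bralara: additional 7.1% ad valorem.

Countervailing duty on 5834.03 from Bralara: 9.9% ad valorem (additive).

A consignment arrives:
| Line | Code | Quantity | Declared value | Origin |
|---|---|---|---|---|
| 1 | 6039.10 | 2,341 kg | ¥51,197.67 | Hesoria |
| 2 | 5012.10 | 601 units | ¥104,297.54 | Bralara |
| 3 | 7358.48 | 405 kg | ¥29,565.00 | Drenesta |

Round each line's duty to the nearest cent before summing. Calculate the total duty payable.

Line 1 (6039.10, Hesoria, 2,341 kg, ¥51,197.67):
Base rate for 6039.10 is 10.5%.
Duty = ¥51,197.67 × 10.5% = ¥5,375.76.
Line 2 (5012.10, Bralara, 601 units, ¥104,297.54):
Base rate for 5012.10 is 24.5%.
5012.10 has an FTA preferential rate, but origin Bralara is not Drenesta; base rate stands.
Additional duty on 5012.10 from Bralara: +7.1%. Applied ad valorem rate: 24.5% + 7.1% = 31.6%.
Duty = ¥104,297.54 × 31.6% = ¥32,958.02.
Line 3 (7358.48, Drenesta, 405 kg, ¥29,565.00):
Base rate for 7358.48 is ¥5.37/kg.
Origin Drenesta qualifies under the Tyron–Drenesta agreement and 7358.48 is covered: preferential rate Free applies instead.
Duty = ¥29,565.00 × 0% = ¥0.00.
Total = ¥5,375.76 + ¥32,958.02 + ¥0.00 = ¥38,333.78.

¥38,333.78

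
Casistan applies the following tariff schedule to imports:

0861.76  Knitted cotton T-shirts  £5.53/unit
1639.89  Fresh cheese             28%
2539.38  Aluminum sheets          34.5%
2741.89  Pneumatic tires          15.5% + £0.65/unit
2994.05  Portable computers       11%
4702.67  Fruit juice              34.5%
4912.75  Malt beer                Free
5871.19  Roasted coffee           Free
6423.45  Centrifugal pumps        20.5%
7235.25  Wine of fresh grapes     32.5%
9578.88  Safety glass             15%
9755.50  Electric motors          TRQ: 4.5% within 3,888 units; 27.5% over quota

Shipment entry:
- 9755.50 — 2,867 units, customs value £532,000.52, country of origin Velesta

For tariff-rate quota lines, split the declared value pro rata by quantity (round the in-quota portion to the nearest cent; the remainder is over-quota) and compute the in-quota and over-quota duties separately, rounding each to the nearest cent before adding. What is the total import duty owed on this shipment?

Line 1 (9755.50, Velesta, 2,867 units, £532,000.52):
Code 9755.50 is under a tariff-rate quota (threshold 3,888 units). Quantity 2,867 units is within the quota, so the in-quota rate 4.5% applies to the full value.
Duty = £532,000.52 × 4.5% = £23,940.02.

£23,940.02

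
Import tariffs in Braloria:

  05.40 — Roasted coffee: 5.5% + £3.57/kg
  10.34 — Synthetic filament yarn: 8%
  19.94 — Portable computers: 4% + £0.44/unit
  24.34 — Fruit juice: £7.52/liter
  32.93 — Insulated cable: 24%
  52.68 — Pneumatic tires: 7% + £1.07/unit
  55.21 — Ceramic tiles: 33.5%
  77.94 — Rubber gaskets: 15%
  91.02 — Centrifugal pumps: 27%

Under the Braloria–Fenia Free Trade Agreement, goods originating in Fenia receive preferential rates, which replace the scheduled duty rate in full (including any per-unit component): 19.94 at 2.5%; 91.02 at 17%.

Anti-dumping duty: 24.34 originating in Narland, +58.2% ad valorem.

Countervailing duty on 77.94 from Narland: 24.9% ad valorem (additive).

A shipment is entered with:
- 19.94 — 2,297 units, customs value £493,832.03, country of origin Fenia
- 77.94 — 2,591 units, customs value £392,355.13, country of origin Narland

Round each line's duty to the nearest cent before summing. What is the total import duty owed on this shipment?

Line 1 (19.94, Fenia, 2,297 units, £493,832.03):
Base rate for 19.94 is 4% + £0.44/unit.
Origin Fenia qualifies under the Braloria–Fenia agreement and 19.94 is covered: preferential rate 2.5% applies instead.
Duty = £493,832.03 × 2.5% = £12,345.80.
Line 2 (77.94, Narland, 2,591 units, £392,355.13):
Base rate for 77.94 is 15%.
Additional duty on 77.94 from Narland: +24.9%. Applied ad valorem rate: 15% + 24.9% = 39.9%.
Duty = £392,355.13 × 39.9% = £156,549.70.
Total = £12,345.80 + £156,549.70 = £168,895.50.

£168,895.50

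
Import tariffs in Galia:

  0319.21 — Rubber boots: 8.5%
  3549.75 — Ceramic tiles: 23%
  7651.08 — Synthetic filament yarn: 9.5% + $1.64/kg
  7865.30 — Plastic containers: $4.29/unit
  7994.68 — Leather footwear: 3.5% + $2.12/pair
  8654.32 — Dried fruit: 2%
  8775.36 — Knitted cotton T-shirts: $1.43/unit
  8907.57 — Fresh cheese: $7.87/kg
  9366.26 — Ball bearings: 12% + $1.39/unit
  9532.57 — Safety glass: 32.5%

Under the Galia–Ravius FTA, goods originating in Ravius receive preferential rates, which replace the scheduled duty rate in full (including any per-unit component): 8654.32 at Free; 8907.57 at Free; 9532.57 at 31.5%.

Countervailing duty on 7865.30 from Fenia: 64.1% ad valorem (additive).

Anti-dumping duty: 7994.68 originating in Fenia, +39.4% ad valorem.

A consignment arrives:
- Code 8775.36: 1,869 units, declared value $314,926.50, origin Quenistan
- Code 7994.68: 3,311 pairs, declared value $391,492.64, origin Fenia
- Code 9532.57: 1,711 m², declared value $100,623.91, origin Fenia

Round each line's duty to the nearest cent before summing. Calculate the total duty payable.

Line 1 (8775.36, Quenistan, 1,869 units, $314,926.50):
Base rate for 8775.36 is $1.43/unit.
Duty = 1,869 × $1.43 = $2,672.67.
Line 2 (7994.68, Fenia, 3,311 pairs, $391,492.64):
Base rate for 7994.68 is 3.5% + $2.12/pair.
Additional duty on 7994.68 from Fenia: +39.4%. Applied ad valorem rate: 3.5% + 39.4% = 42.9%.
Duty = $391,492.64 × 42.9% + 3,311 × $2.12 = $174,969.66.
Line 3 (9532.57, Fenia, 1,711 m², $100,623.91):
Base rate for 9532.57 is 32.5%.
9532.57 has an FTA preferential rate, but origin Fenia is not Ravius; base rate stands.
Duty = $100,623.91 × 32.5% = $32,702.77.
Total = $2,672.67 + $174,969.66 + $32,702.77 = $210,345.10.

$210,345.10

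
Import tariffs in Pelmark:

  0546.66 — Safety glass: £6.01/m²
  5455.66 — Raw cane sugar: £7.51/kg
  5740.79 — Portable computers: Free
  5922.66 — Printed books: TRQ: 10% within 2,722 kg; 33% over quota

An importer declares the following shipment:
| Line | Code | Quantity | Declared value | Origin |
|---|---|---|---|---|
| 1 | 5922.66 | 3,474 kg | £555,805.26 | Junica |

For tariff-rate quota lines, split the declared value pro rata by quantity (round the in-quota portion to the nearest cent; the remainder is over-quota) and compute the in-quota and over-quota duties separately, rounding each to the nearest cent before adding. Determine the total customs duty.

£83,252.40

Line 1 (5922.66, Junica, 3,474 kg, £555,805.26):
Code 5922.66 is under a tariff-rate quota (threshold 2,722 kg). In-quota: 2,722 kg at 10%; over-quota: 752 kg at 33%.
Pro-rata value split: in-quota = £555,805.26 × 2,722/3,474 = £435,492.78; over-quota = £555,805.26 − £435,492.78 = £120,312.48.
In-quota duty = £435,492.78 × 10% = £43,549.28. Over-quota duty = £120,312.48 × 33% = £39,703.12.
Line duty = £43,549.28 + £39,703.12 = £83,252.40.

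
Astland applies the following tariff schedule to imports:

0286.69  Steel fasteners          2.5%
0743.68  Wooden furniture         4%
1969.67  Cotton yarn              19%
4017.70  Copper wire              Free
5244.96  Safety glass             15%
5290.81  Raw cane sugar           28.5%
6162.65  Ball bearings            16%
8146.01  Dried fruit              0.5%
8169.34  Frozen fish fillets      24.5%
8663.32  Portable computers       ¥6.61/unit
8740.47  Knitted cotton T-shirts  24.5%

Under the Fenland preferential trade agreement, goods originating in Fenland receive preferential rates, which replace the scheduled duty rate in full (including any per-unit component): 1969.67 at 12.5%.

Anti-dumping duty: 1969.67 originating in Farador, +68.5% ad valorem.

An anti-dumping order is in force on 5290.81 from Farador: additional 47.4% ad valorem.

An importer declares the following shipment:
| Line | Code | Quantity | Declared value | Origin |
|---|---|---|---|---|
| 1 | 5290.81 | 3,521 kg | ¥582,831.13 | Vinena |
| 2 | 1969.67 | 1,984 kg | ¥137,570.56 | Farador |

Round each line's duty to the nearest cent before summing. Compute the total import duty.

¥286,481.11

Line 1 (5290.81, Vinena, 3,521 kg, ¥582,831.13):
Base rate for 5290.81 is 28.5%.
The additional-duty order on 5290.81 targets Farador, not Vinena; it does not apply.
Duty = ¥582,831.13 × 28.5% = ¥166,106.87.
Line 2 (1969.67, Farador, 1,984 kg, ¥137,570.56):
Base rate for 1969.67 is 19%.
1969.67 has an FTA preferential rate, but origin Farador is not Fenland; base rate stands.
Additional duty on 1969.67 from Farador: +68.5%. Applied ad valorem rate: 19% + 68.5% = 87.5%.
Duty = ¥137,570.56 × 87.5% = ¥120,374.24.
Total = ¥166,106.87 + ¥120,374.24 = ¥286,481.11.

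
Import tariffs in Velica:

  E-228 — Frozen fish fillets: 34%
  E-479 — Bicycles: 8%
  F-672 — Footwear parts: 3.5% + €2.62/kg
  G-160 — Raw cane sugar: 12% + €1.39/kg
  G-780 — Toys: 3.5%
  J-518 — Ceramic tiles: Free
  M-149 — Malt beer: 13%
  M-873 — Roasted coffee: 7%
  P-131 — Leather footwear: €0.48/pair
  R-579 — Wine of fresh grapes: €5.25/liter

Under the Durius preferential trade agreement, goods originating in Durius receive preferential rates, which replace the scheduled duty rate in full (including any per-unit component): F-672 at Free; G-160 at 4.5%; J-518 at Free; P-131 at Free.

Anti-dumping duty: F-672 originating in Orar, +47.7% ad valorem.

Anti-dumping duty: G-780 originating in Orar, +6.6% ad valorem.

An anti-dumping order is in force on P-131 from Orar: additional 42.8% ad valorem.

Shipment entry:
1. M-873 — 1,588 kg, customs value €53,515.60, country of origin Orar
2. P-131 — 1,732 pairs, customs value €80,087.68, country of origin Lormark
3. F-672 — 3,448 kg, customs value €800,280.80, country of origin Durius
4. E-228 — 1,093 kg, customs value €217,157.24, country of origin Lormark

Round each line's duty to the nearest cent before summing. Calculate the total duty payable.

€78,410.91

Line 1 (M-873, Orar, 1,588 kg, €53,515.60):
Base rate for M-873 is 7%.
Duty = €53,515.60 × 7% = €3,746.09.
Line 2 (P-131, Lormark, 1,732 pairs, €80,087.68):
Base rate for P-131 is €0.48/pair.
P-131 has an FTA preferential rate, but origin Lormark is not Durius; base rate stands.
The additional-duty order on P-131 targets Orar, not Lormark; it does not apply.
Duty = 1,732 × €0.48 = €831.36.
Line 3 (F-672, Durius, 3,448 kg, €800,280.80):
Base rate for F-672 is 3.5% + €2.62/kg.
Origin Durius qualifies under the Velica–Durius agreement and F-672 is covered: preferential rate Free applies instead.
The additional-duty order on F-672 targets Orar, not Durius; it does not apply.
Duty = €800,280.80 × 0% = €0.00.
Line 4 (E-228, Lormark, 1,093 kg, €217,157.24):
Base rate for E-228 is 34%.
Duty = €217,157.24 × 34% = €73,833.46.
Total = €3,746.09 + €831.36 + €0.00 + €73,833.46 = €78,410.91.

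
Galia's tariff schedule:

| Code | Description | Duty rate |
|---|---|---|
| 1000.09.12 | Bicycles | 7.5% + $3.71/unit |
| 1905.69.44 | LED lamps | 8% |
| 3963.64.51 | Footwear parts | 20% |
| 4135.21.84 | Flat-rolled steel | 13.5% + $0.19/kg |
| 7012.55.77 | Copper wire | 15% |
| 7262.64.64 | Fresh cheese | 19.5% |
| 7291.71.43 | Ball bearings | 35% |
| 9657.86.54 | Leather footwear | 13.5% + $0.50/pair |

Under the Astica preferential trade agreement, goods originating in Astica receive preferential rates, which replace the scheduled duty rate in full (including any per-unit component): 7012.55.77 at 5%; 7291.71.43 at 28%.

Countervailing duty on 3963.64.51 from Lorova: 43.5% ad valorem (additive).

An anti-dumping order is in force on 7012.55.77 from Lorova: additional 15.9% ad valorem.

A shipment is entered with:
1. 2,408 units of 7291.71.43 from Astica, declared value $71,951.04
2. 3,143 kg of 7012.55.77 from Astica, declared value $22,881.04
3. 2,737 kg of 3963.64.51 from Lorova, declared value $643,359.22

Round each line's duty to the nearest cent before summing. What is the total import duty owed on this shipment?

Line 1 (7291.71.43, Astica, 2,408 units, $71,951.04):
Base rate for 7291.71.43 is 35%.
Origin Astica qualifies under the Galia–Astica agreement and 7291.71.43 is covered: preferential rate 28% applies instead.
Duty = $71,951.04 × 28% = $20,146.29.
Line 2 (7012.55.77, Astica, 3,143 kg, $22,881.04):
Base rate for 7012.55.77 is 15%.
Origin Astica qualifies under the Galia–Astica agreement and 7012.55.77 is covered: preferential rate 5% applies instead.
The additional-duty order on 7012.55.77 targets Lorova, not Astica; it does not apply.
Duty = $22,881.04 × 5% = $1,144.05.
Line 3 (3963.64.51, Lorova, 2,737 kg, $643,359.22):
Base rate for 3963.64.51 is 20%.
Additional duty on 3963.64.51 from Lorova: +43.5%. Applied ad valorem rate: 20% + 43.5% = 63.5%.
Duty = $643,359.22 × 63.5% = $408,533.10.
Total = $20,146.29 + $1,144.05 + $408,533.10 = $429,823.44.

$429,823.44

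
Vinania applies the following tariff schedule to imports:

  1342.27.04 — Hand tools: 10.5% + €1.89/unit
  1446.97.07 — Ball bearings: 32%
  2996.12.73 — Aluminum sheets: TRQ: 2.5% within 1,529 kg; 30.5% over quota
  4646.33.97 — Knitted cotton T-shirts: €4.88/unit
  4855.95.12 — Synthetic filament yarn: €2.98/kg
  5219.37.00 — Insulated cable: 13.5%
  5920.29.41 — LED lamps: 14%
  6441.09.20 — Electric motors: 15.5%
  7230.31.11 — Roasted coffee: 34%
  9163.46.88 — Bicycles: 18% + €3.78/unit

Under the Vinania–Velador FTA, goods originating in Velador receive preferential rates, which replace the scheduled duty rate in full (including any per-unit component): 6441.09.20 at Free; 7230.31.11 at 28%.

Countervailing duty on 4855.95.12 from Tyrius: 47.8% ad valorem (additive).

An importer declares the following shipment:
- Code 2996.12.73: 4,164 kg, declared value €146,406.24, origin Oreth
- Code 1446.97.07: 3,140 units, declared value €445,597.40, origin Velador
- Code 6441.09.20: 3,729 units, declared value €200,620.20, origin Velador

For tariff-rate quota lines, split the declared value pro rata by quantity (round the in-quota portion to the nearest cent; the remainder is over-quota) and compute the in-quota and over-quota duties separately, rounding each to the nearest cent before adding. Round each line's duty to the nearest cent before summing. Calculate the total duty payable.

€172,192.37

Line 1 (2996.12.73, Oreth, 4,164 kg, €146,406.24):
Code 2996.12.73 is under a tariff-rate quota (threshold 1,529 kg). In-quota: 1,529 kg at 2.5%; over-quota: 2,635 kg at 30.5%.
Pro-rata value split: in-quota = €146,406.24 × 1,529/4,164 = €53,759.64; over-quota = €146,406.24 − €53,759.64 = €92,646.60.
In-quota duty = €53,759.64 × 2.5% = €1,343.99. Over-quota duty = €92,646.60 × 30.5% = €28,257.21.
Line duty = €1,343.99 + €28,257.21 = €29,601.20.
Line 2 (1446.97.07, Velador, 3,140 units, €445,597.40):
Base rate for 1446.97.07 is 32%.
Origin Velador is the FTA partner but 1446.97.07 is not on the preference list; base rate stands.
Duty = €445,597.40 × 32% = €142,591.17.
Line 3 (6441.09.20, Velador, 3,729 units, €200,620.20):
Base rate for 6441.09.20 is 15.5%.
Origin Velador qualifies under the Vinania–Velador agreement and 6441.09.20 is covered: preferential rate Free applies instead.
Duty = €200,620.20 × 0% = €0.00.
Total = €29,601.20 + €142,591.17 + €0.00 = €172,192.37.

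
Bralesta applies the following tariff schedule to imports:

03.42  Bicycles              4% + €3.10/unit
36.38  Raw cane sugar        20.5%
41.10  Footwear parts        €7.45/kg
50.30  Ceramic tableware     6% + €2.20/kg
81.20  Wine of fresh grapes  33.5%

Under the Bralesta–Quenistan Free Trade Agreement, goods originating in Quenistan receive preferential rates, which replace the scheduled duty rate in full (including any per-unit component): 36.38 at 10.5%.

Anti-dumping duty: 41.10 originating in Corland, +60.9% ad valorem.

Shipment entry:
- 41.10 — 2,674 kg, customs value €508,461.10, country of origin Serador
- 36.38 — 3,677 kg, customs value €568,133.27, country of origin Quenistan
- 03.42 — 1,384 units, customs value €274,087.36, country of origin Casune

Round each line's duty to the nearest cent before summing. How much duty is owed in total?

Line 1 (41.10, Serador, 2,674 kg, €508,461.10):
Base rate for 41.10 is €7.45/kg.
The additional-duty order on 41.10 targets Corland, not Serador; it does not apply.
Duty = 2,674 × €7.45 = €19,921.30.
Line 2 (36.38, Quenistan, 3,677 kg, €568,133.27):
Base rate for 36.38 is 20.5%.
Origin Quenistan qualifies under the Bralesta–Quenistan agreement and 36.38 is covered: preferential rate 10.5% applies instead.
Duty = €568,133.27 × 10.5% = €59,653.99.
Line 3 (03.42, Casune, 1,384 units, €274,087.36):
Base rate for 03.42 is 4% + €3.10/unit.
Duty = €274,087.36 × 4% + 1,384 × €3.10 = €15,253.89.
Total = €19,921.30 + €59,653.99 + €15,253.89 = €94,829.18.

€94,829.18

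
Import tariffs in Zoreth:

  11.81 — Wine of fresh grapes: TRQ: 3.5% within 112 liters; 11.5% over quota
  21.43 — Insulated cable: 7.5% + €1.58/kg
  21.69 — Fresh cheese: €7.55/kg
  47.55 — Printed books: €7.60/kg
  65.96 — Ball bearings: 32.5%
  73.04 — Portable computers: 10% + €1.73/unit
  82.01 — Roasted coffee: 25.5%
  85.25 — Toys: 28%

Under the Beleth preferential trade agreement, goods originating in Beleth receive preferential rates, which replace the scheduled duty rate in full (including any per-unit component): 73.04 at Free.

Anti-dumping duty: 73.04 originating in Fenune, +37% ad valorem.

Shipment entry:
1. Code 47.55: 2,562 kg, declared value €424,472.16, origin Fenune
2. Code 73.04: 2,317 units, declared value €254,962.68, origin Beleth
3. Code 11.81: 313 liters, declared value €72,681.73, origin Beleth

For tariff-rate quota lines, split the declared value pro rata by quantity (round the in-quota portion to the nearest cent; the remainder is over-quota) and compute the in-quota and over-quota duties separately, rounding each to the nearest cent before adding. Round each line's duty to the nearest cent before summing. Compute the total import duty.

€25,748.99

Line 1 (47.55, Fenune, 2,562 kg, €424,472.16):
Base rate for 47.55 is €7.60/kg.
Duty = 2,562 × €7.60 = €19,471.20.
Line 2 (73.04, Beleth, 2,317 units, €254,962.68):
Base rate for 73.04 is 10% + €1.73/unit.
Origin Beleth qualifies under the Zoreth–Beleth agreement and 73.04 is covered: preferential rate Free applies instead.
The additional-duty order on 73.04 targets Fenune, not Beleth; it does not apply.
Duty = €254,962.68 × 0% = €0.00.
Line 3 (11.81, Beleth, 313 liters, €72,681.73):
Code 11.81 is under a tariff-rate quota (threshold 112 liters). In-quota: 112 liters at 3.5%; over-quota: 201 liters at 11.5%.
Pro-rata value split: in-quota = €72,681.73 × 112/313 = €26,007.52; over-quota = €72,681.73 − €26,007.52 = €46,674.21.
In-quota duty = €26,007.52 × 3.5% = €910.26. Over-quota duty = €46,674.21 × 11.5% = €5,367.53.
Line duty = €910.26 + €5,367.53 = €6,277.79.
Total = €19,471.20 + €0.00 + €6,277.79 = €25,748.99.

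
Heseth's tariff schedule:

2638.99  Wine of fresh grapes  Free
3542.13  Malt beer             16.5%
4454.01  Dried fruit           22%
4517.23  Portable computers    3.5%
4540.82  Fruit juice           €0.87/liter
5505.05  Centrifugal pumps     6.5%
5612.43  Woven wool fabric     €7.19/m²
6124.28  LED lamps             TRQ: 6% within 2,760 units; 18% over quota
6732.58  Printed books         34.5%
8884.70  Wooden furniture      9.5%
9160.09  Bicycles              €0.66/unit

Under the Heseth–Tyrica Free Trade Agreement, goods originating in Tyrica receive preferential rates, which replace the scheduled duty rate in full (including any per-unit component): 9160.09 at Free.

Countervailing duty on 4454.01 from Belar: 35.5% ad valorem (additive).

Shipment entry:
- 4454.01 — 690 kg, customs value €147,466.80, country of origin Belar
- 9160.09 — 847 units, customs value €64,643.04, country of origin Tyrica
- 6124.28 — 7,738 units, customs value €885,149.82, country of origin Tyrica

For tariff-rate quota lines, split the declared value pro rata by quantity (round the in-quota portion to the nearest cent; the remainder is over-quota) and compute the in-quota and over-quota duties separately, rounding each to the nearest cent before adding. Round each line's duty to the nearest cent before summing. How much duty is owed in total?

€206,234.41

Line 1 (4454.01, Belar, 690 kg, €147,466.80):
Base rate for 4454.01 is 22%.
Additional duty on 4454.01 from Belar: +35.5%. Applied ad valorem rate: 22% + 35.5% = 57.5%.
Duty = €147,466.80 × 57.5% = €84,793.41.
Line 2 (9160.09, Tyrica, 847 units, €64,643.04):
Base rate for 9160.09 is €0.66/unit.
Origin Tyrica qualifies under the Heseth–Tyrica agreement and 9160.09 is covered: preferential rate Free applies instead.
Duty = €64,643.04 × 0% = €0.00.
Line 3 (6124.28, Tyrica, 7,738 units, €885,149.82):
Code 6124.28 is under a tariff-rate quota (threshold 2,760 units). In-quota: 2,760 units at 6%; over-quota: 4,978 units at 18%.
Pro-rata value split: in-quota = €885,149.82 × 2,760/7,738 = €315,716.40; over-quota = €885,149.82 − €315,716.40 = €569,433.42.
In-quota duty = €315,716.40 × 6% = €18,942.98. Over-quota duty = €569,433.42 × 18% = €102,498.02.
Line duty = €18,942.98 + €102,498.02 = €121,441.00.
Total = €84,793.41 + €0.00 + €121,441.00 = €206,234.41.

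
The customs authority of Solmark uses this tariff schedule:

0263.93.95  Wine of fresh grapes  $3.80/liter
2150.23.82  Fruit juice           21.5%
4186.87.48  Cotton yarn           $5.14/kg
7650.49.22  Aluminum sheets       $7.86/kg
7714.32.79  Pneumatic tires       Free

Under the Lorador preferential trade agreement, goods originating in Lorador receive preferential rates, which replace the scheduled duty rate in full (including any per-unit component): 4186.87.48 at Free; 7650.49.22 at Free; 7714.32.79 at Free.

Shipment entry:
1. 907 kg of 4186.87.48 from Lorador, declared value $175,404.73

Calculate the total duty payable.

$0.00

Line 1 (4186.87.48, Lorador, 907 kg, $175,404.73):
Base rate for 4186.87.48 is $5.14/kg.
Origin Lorador qualifies under the Solmark–Lorador agreement and 4186.87.48 is covered: preferential rate Free applies instead.
Duty = $175,404.73 × 0% = $0.00.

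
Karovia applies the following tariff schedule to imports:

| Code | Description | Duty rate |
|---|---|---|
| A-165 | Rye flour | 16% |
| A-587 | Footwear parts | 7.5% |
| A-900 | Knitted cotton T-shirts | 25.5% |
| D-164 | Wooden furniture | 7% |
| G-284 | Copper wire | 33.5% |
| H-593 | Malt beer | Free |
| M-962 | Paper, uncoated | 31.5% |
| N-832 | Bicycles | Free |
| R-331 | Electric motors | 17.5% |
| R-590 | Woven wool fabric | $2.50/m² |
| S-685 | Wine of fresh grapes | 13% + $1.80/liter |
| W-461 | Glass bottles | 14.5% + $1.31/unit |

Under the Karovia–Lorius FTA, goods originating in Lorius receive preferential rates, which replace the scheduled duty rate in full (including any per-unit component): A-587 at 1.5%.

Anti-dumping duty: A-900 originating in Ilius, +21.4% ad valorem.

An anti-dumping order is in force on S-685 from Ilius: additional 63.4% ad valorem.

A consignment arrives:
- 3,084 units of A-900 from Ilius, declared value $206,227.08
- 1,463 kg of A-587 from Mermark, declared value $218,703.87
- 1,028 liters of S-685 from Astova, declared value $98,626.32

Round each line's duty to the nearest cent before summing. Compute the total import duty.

$127,795.11

Line 1 (A-900, Ilius, 3,084 units, $206,227.08):
Base rate for A-900 is 25.5%.
Additional duty on A-900 from Ilius: +21.4%. Applied ad valorem rate: 25.5% + 21.4% = 46.9%.
Duty = $206,227.08 × 46.9% = $96,720.50.
Line 2 (A-587, Mermark, 1,463 kg, $218,703.87):
Base rate for A-587 is 7.5%.
A-587 has an FTA preferential rate, but origin Mermark is not Lorius; base rate stands.
Duty = $218,703.87 × 7.5% = $16,402.79.
Line 3 (S-685, Astova, 1,028 liters, $98,626.32):
Base rate for S-685 is 13% + $1.80/liter.
The additional-duty order on S-685 targets Ilius, not Astova; it does not apply.
Duty = $98,626.32 × 13% + 1,028 × $1.80 = $14,671.82.
Total = $96,720.50 + $16,402.79 + $14,671.82 = $127,795.11.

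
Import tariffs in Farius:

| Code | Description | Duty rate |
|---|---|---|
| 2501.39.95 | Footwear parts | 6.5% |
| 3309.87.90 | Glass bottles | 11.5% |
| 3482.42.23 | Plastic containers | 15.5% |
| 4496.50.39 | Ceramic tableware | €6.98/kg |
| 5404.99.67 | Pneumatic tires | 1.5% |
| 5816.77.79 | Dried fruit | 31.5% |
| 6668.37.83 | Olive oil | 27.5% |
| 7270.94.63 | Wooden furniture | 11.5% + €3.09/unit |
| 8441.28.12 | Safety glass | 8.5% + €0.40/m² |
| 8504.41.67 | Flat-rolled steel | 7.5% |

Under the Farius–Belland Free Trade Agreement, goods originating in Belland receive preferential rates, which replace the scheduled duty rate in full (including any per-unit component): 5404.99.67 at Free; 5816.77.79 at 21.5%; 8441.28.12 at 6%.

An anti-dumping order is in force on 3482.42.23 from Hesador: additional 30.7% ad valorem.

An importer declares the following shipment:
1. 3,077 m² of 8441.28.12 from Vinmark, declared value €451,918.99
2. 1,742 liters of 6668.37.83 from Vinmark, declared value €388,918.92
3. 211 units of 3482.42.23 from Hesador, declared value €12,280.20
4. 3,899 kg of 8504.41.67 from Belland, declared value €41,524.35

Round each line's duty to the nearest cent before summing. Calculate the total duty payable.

€155,384.39

Line 1 (8441.28.12, Vinmark, 3,077 m², €451,918.99):
Base rate for 8441.28.12 is 8.5% + €0.40/m².
8441.28.12 has an FTA preferential rate, but origin Vinmark is not Belland; base rate stands.
Duty = €451,918.99 × 8.5% + 3,077 × €0.40 = €39,643.91.
Line 2 (6668.37.83, Vinmark, 1,742 liters, €388,918.92):
Base rate for 6668.37.83 is 27.5%.
Duty = €388,918.92 × 27.5% = €106,952.70.
Line 3 (3482.42.23, Hesador, 211 units, €12,280.20):
Base rate for 3482.42.23 is 15.5%.
Additional duty on 3482.42.23 from Hesador: +30.7%. Applied ad valorem rate: 15.5% + 30.7% = 46.2%.
Duty = €12,280.20 × 46.2% = €5,673.45.
Line 4 (8504.41.67, Belland, 3,899 kg, €41,524.35):
Base rate for 8504.41.67 is 7.5%.
Origin Belland is the FTA partner but 8504.41.67 is not on the preference list; base rate stands.
Duty = €41,524.35 × 7.5% = €3,114.33.
Total = €39,643.91 + €106,952.70 + €5,673.45 + €3,114.33 = €155,384.39.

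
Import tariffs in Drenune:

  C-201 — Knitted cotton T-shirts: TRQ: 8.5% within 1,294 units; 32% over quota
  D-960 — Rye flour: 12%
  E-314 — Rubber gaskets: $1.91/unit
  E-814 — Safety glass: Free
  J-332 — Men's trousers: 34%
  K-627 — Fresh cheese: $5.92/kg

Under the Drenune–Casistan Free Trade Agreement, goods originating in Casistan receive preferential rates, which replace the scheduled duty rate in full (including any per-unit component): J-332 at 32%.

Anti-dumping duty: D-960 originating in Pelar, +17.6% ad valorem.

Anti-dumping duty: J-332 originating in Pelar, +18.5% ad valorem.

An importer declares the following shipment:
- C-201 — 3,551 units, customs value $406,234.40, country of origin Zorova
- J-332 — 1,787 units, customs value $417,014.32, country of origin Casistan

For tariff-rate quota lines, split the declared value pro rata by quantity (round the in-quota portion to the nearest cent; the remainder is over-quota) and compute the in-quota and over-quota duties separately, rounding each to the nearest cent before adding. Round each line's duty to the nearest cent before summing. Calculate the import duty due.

$228,651.70

Line 1 (C-201, Zorova, 3,551 units, $406,234.40):
Code C-201 is under a tariff-rate quota (threshold 1,294 units). In-quota: 1,294 units at 8.5%; over-quota: 2,257 units at 32%.
Pro-rata value split: in-quota = $406,234.40 × 1,294/3,551 = $148,033.60; over-quota = $406,234.40 − $148,033.60 = $258,200.80.
In-quota duty = $148,033.60 × 8.5% = $12,582.86. Over-quota duty = $258,200.80 × 32% = $82,624.26.
Line duty = $12,582.86 + $82,624.26 = $95,207.12.
Line 2 (J-332, Casistan, 1,787 units, $417,014.32):
Base rate for J-332 is 34%.
Origin Casistan qualifies under the Drenune–Casistan agreement and J-332 is covered: preferential rate 32% applies instead.
The additional-duty order on J-332 targets Pelar, not Casistan; it does not apply.
Duty = $417,014.32 × 32% = $133,444.58.
Total = $95,207.12 + $133,444.58 = $228,651.70.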